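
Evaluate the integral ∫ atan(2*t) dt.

Use integration by parts with u = arctan(2*t), dv = dt.
Then du = 2/(4*t**2 + 1) dt.

t*atan(2*t) - log(4*t**2 + 1)/4 + C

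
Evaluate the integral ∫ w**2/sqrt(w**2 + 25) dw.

Substitute w = 5·tan(θ), so dw = 5·sec(θ)^2 dθ and the radical becomes sqrt(w**2 + 25) = 5·sec(θ) by the Pythagorean identity.
Integrate the resulting trig expression in θ, then back-substitute tan(θ) = w/5, sec(θ) = sqrt(w**2 + 25)/5 (absorbing any constant into C).

w*sqrt(w**2 + 25)/2 - 25*log(w + sqrt(w**2 + 25))/2 + C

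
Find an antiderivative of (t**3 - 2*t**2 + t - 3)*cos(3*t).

Use integration by parts with u = t**3 - 2*t**2 + t - 3, dv = cos(3*t) dt, so v = sin(3*t)/3.
Apply parts 3 times (tabular method): alternate signs, differentiate u down to 0, integrate dv up.

t**3*sin(3*t)/3 - 2*t**2*sin(3*t)/3 + t**2*cos(3*t)/3 + t*sin(3*t)/9 - 4*t*cos(3*t)/9 - 23*sin(3*t)/27 + cos(3*t)/27 + C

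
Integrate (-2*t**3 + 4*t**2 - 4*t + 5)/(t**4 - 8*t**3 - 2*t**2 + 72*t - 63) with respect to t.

Factor the denominator: (t - 7)*(t - 3)*(t - 1)*(t + 3).
Partial-fraction decomposition: -107/(240*(t + 3)) + 1/(16*(t - 1)) + 25/(48*(t - 3)) - 171/(80*(t - 7)).
Integrate each term: A/(t−a) contributes A·log|t−a|.

-171*log(t - 7)/80 + 25*log(t - 3)/48 + log(t - 1)/16 - 107*log(t + 3)/240 + C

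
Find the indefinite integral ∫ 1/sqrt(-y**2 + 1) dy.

Substitute y = sin(θ), so dy = cos(θ) dθ and the radical becomes sqrt(-y**2 + 1) = cos(θ) by the Pythagorean identity.
Integrate the resulting trig expression in θ, then back-substitute θ = asin(y), sin(θ) = y, cos(θ) = sqrt(-y**2 + 1) (absorbing any constant into C).

asin(y) + C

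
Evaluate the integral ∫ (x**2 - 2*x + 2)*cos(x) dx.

x**2*sin(x) - 2*x*sin(x) + 2*x*cos(x) - 2*cos(x) + C

Use integration by parts with u = x**2 - 2*x + 2, dv = cos(x) dx, so v = sin(x).
Apply parts 2 times (tabular method): alternate signs, differentiate u down to 0, integrate dv up.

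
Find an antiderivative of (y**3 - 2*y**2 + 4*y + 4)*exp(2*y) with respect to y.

(4*y**3 - 14*y**2 + 30*y + 1)*exp(2*y)/8 + C

Use integration by parts with u = y**3 - 2*y**2 + 4*y + 4, dv = exp(2*y) dy, so v = exp(2*y)/2.
Apply parts 3 times (tabular method): alternate signs, differentiate u down to 0, integrate dv up.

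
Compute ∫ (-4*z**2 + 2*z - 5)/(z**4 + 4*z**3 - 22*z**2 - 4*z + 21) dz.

-7*log(z - 3)/16 + 7*log(z - 1)/32 - 11*log(z + 1)/48 + 43*log(z + 7)/96 + C

Factor the denominator: (z - 3)*(z - 1)*(z + 1)*(z + 7).
Partial-fraction decomposition: 43/(96*(z + 7)) - 11/(48*(z + 1)) + 7/(32*(z - 1)) - 7/(16*(z - 3)).
Integrate each term: A/(z−a) contributes A·log|z−a|.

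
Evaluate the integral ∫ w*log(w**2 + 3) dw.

w**2*log(w**2 + 3)/2 - w**2/2 + 3*log(w**2 + 3)/2 + C

Let u = w**2 + 3, so du = (2*w) dw.
The integral becomes (1/2)·∫ log(u) du; integrate by parts with u′=log(u), dv′=du.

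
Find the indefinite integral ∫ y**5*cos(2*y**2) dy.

Let u = y², du = 2y dy; rewrite as (1/2)∫ u^2·cos(2u) du.
Now integrate by parts 2 times.

y**4*sin(2*y**2)/4 + y**2*cos(2*y**2)/4 - sin(2*y**2)/8 + C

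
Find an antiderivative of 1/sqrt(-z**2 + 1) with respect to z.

Substitute z = sin(θ), so dz = cos(θ) dθ and the radical becomes sqrt(-z**2 + 1) = cos(θ) by the Pythagorean identity.
Integrate the resulting trig expression in θ, then back-substitute θ = asin(z), sin(θ) = z, cos(θ) = sqrt(-z**2 + 1) (absorbing any constant into C).

asin(z) + C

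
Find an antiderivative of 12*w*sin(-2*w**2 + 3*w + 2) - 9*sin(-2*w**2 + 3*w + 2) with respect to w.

3*cos(-2*w**2 + 3*w + 2) + C

Let u = 2*w**2 - 3*w - 2, so du = (4*w - 3) dw.
Rewriting, the integral becomes -3·∫ sin(u) du = -3·-cos(u).
Substituting back, u = 2*w**2 - 3*w - 2.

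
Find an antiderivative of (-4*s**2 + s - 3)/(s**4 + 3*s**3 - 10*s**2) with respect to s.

Factor the denominator: s**2*(s - 2)*(s + 5).
Partial-fraction decomposition: 108/(175*(s + 5)) - 17/(28*(s - 2)) - 1/(100*s) + 3/(10*s**2).
Integrate each term; A/(s−a) gives A·log|s−a|; A/(s−a)² gives −A/(s−a).

-log(s)/100 - 17*log(s - 2)/28 + 108*log(s + 5)/175 - 3/(10*s) + C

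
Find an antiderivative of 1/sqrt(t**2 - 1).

log(t + sqrt(t**2 - 1)) + C

Substitute t = sec(θ), so dt = sec(θ)*tan(θ) dθ and the radical becomes sqrt(t**2 - 1) = tan(θ) by the Pythagorean identity.
Integrate the resulting trig expression in θ, then back-substitute sec(θ) = t, tan(θ) = sqrt(t**2 - 1) (absorbing any constant into C).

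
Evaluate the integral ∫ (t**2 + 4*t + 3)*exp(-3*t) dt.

(-9*t**2 - 42*t - 41)*exp(-3*t)/27 + C

Use integration by parts with u = t**2 + 4*t + 3, dv = exp(-3*t) dt, so v = -exp(-3*t)/3.
Apply parts 2 times (tabular method): alternate signs, differentiate u down to 0, integrate dv up.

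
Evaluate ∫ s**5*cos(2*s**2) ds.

s**4*sin(2*s**2)/4 + s**2*cos(2*s**2)/4 - sin(2*s**2)/8 + C

Let u = s², du = 2s ds; rewrite as (1/2)∫ u^2·cos(2u) du.
Now integrate by parts 2 times.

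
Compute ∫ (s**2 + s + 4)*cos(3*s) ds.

s**2*sin(3*s)/3 + s*sin(3*s)/3 + 2*s*cos(3*s)/9 + 34*sin(3*s)/27 + cos(3*s)/9 + C

Use integration by parts with u = s**2 + s + 4, dv = cos(3*s) ds, so v = sin(3*s)/3.
Apply parts 2 times (tabular method): alternate signs, differentiate u down to 0, integrate dv up.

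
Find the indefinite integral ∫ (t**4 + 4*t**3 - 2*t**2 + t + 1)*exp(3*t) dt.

(27*t**4 + 72*t**3 - 126*t**2 + 111*t - 10)*exp(3*t)/81 + C

Use integration by parts with u = t**4 + 4*t**3 - 2*t**2 + t + 1, dv = exp(3*t) dt, so v = exp(3*t)/3.
Apply parts 4 times (tabular method): alternate signs, differentiate u down to 0, integrate dv up.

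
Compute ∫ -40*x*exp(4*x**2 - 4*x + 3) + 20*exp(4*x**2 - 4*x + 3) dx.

Let u = 4*x**2 - 4*x + 3, so du = (8*x - 4) dx.
Rewriting, the integral becomes -5·∫ e^u du = -5·e^u.
Substituting back, u = 4*x**2 - 4*x + 3.

-5*exp(4*x**2 - 4*x + 3) + C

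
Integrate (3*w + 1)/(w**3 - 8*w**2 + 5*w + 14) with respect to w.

Factor the denominator: (w - 7)*(w - 2)*(w + 1).
Partial-fraction decomposition: -1/(12*(w + 1)) - 7/(15*(w - 2)) + 11/(20*(w - 7)).
Integrate each term: A/(w−a) contributes A·log|w−a|.

11*log(w - 7)/20 - 7*log(w - 2)/15 - log(w + 1)/12 + C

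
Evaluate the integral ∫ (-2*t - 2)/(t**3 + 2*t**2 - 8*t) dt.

-log(t - 2)/2 + log(t**2 + 4*t)/4 + C

Factor the denominator: t*(t - 2)*(t + 4).
Partial-fraction decomposition: 1/(4*(t + 4)) - 1/(2*(t - 2)) + 1/(4*t).
Integrate each term: A/(t−a) contributes A·log|t−a|.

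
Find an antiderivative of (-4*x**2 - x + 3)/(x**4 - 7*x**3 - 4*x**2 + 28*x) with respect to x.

Factor the denominator: x*(x - 7)*(x - 2)*(x + 2).
Partial-fraction decomposition: 11/(72*(x + 2)) + 3/(8*(x - 2)) - 40/(63*(x - 7)) + 3/(28*x).
Integrate each term: A/(x−a) contributes A·log|x−a|.

3*log(x)/28 - 40*log(x - 7)/63 + 3*log(x - 2)/8 + 11*log(x + 2)/72 + C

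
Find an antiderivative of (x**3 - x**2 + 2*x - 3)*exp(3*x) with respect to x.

(9*x**3 - 18*x**2 + 30*x - 37)*exp(3*x)/27 + C

Use integration by parts with u = x**3 - x**2 + 2*x - 3, dv = exp(3*x) dx, so v = exp(3*x)/3.
Apply parts 3 times (tabular method): alternate signs, differentiate u down to 0, integrate dv up.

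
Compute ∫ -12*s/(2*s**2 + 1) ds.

Let u = 2*s**2 + 1, so du = (4*s) ds.
Rewriting, the integral becomes -3·∫ 1/u du = -3·log(u).
Substituting back, u = 2*s**2 + 1.

-3*log(2*s**2 + 1) + C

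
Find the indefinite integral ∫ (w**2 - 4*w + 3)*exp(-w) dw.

Use integration by parts with u = w**2 - 4*w + 3, dv = exp(-w) dw, so v = -exp(-w).
Apply parts 2 times (tabular method): alternate signs, differentiate u down to 0, integrate dv up.

(-w**2 + 2*w - 1)*exp(-w) + C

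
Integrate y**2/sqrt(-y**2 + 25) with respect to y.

Substitute y = 5·sin(θ), so dy = 5·cos(θ) dθ and the radical becomes sqrt(-y**2 + 25) = 5·cos(θ) by the Pythagorean identity.
Integrate the resulting trig expression in θ, then back-substitute θ = asin(y/5), sin(θ) = y/5, cos(θ) = sqrt(-y**2 + 25)/5 (absorbing any constant into C).

-y*sqrt(-y**2 + 25)/2 + 25*asin(y/5)/2 + C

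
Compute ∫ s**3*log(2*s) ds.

Use integration by parts with u = log(2*s), dv = s**3 ds.
Then du = 1/s ds and v = s**4/4.

s**4*(log(s) + log(2))/4 - s**4/16 + C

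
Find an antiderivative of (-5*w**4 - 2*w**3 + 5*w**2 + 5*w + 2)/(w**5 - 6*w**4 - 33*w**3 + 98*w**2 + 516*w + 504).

Factor the denominator: (w - 7)*(w - 6)*(w + 2)**2*(w + 3).
Partial-fraction decomposition: -319/(90*(w + 3)) + 2893/(1296*(w + 2)) - 13/(18*(w + 2)**2) + 1675/(144*(w - 6)) - 12409/(810*(w - 7)).
Integrate each term; A/(w−a) gives A·log|w−a|; A/(w−a)² gives −A/(w−a).

-12409*log(w - 7)/810 + 1675*log(w - 6)/144 + 2893*log(w + 2)/1296 - 319*log(w + 3)/90 + 13/(18*w + 36) + C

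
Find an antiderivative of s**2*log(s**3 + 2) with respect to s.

Let u = s**3 + 2, so du = (3*s**2) ds.
The integral becomes (1/3)·∫ log(u) du; integrate by parts with u′=log(u), dv′=du.

s**3*log(s**3 + 2)/3 - s**3/3 + 2*log(s**3 + 2)/3 + C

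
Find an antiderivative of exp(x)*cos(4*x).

4*exp(x)*sin(4*x)/17 + exp(x)*cos(4*x)/17 + C

Let I denote the integral. Integrate by parts with u = cos(4*x), dv = exp(x) dx, so v = exp(x): I = exp(x)*cos(4*x) + 4·∫ exp(x)*sin(4*x) dx.
Apply parts again with u = sin(4*x), dv = exp(x) dx: ∫ exp(x)*sin(4*x) dx = exp(x)*sin(4*x) − 4·I. Substituting back brings back I: I = 4*exp(x)*sin(4*x) + exp(x)*cos(4*x) − 16·I.
Solving for I: (1 + 16)·I equals the remaining terms, so I = (1/17)·(4*exp(x)*sin(4*x) + exp(x)*cos(4*x)).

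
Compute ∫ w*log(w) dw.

w**2*log(w)/2 - w**2/4 + C

Use integration by parts with u = log(w), dv = w dw.
Then du = 1/w dw and v = w**2/2.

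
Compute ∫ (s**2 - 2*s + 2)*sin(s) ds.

Use integration by parts with u = s**2 - 2*s + 2, dv = sin(s) ds, so v = -cos(s).
Apply parts 2 times (tabular method): alternate signs, differentiate u down to 0, integrate dv up.

-s**2*cos(s) + 2*s*sin(s) + 2*s*cos(s) - 2*sin(s) + C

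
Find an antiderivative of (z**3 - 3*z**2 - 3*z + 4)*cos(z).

Use integration by parts with u = z**3 - 3*z**2 - 3*z + 4, dv = cos(z) dz, so v = sin(z).
Apply parts 3 times (tabular method): alternate signs, differentiate u down to 0, integrate dv up.

z**3*sin(z) - 3*z**2*sin(z) + 3*z**2*cos(z) - 9*z*sin(z) - 6*z*cos(z) + 10*sin(z) - 9*cos(z) + C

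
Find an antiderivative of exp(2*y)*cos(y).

exp(2*y)*sin(y)/5 + 2*exp(2*y)*cos(y)/5 + C

Let I denote the integral. Integrate by parts with u = cos(y), dv = exp(2*y) dy, so v = exp(2*y)/2: I = exp(2*y)*cos(y)/2 + (1/2)·∫ exp(2*y)*sin(y) dy.
Apply parts again with u = sin(y), dv = exp(2*y) dy: ∫ exp(2*y)*sin(y) dy = exp(2*y)*sin(y)/2 − (1/2)·I. Substituting back brings back I: I = exp(2*y)*sin(y)/4 + exp(2*y)*cos(y)/2 − (1/4)·I.
Solving for I: (1 + 1/4)·I equals the remaining terms, so I = (4/5)·(exp(2*y)*sin(y)/4 + exp(2*y)*cos(y)/2).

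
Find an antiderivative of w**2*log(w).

w**3*log(w)/3 - w**3/9 + C

Use integration by parts with u = log(w), dv = w**2 dw.
Then du = 1/w dw and v = w**3/3.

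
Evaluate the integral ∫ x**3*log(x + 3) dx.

x**4*log(x + 3)/4 - x**4/16 + x**3/4 - 9*x**2/8 + 27*x/4 - 81*log(x + 3)/4 + C

Use integration by parts with u = log(x + 3), dv = x**3 dx.
Then du = 1/(x + 3) dx and v = x**4/4.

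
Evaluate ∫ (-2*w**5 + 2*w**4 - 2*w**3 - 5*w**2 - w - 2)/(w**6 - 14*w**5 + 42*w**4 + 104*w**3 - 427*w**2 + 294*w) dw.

-log(w)/147 - 367127*log(w - 7)/220500 - 36*log(w - 2)/125 + 5*log(w - 1)/72 - 329*log(w + 3)/3000 + 7438/(525*w - 3675) + C

Factor the denominator: w*(w - 7)**2*(w - 2)*(w - 1)*(w + 3).
Partial-fraction decomposition: -329/(3000*(w + 3)) + 5/(72*(w - 1)) - 36/(125*(w - 2)) - 367127/(220500*(w - 7)) - 7438/(525*(w - 7)**2) - 1/(147*w).
Integrate each term; A/(w−a) gives A·log|w−a|; A/(w−a)² gives −A/(w−a).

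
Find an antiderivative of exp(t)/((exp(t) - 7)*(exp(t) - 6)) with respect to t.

Let u = e^t, du = e^t dt.
The integral becomes ∫ du/((u-6)(u-7)); decompose into partial fractions.

log(exp(t) - 7) - log(exp(t) - 6) + C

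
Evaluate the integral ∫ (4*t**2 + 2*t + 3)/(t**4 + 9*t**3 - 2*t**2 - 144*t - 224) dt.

25*log(t - 4)/176 - log(t + 2)/4 + 59*log(t + 4)/48 - 37*log(t + 7)/33 + C

Factor the denominator: (t - 4)*(t + 2)*(t + 4)*(t + 7).
Partial-fraction decomposition: -37/(33*(t + 7)) + 59/(48*(t + 4)) - 1/(4*(t + 2)) + 25/(176*(t - 4)).
Integrate each term: A/(t−a) contributes A·log|t−a|.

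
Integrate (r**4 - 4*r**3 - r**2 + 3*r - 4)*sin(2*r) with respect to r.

Use integration by parts with u = r**4 - 4*r**3 - r**2 + 3*r - 4, dv = sin(2*r) dr, so v = -cos(2*r)/2.
Apply parts 4 times (tabular method): alternate signs, differentiate u down to 0, integrate dv up.

-r**4*cos(2*r)/2 + r**3*sin(2*r) + 2*r**3*cos(2*r) - 3*r**2*sin(2*r) + 2*r**2*cos(2*r) - 2*r*sin(2*r) - 9*r*cos(2*r)/2 + 9*sin(2*r)/4 + cos(2*r) + C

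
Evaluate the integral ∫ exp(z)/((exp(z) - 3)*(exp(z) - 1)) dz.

Let u = e^z, du = e^z dz.
The integral becomes ∫ du/((u-3)(u-1)); decompose into partial fractions.

log(exp(z) - 3)/2 - log(exp(z) - 1)/2 + C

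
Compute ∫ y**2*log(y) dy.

Use integration by parts with u = log(y), dv = y**2 dy.
Then du = 1/y dy and v = y**3/3.

y**3*log(y)/3 - y**3/9 + C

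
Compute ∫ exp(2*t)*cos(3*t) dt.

3*exp(2*t)*sin(3*t)/13 + 2*exp(2*t)*cos(3*t)/13 + C

Let I denote the integral. Integrate by parts with u = cos(3*t), dv = exp(2*t) dt, so v = exp(2*t)/2: I = exp(2*t)*cos(3*t)/2 + (3/2)·∫ exp(2*t)*sin(3*t) dt.
Apply parts again with u = sin(3*t), dv = exp(2*t) dt: ∫ exp(2*t)*sin(3*t) dt = exp(2*t)*sin(3*t)/2 − (3/2)·I. Substituting back brings back I: I = 3*exp(2*t)*sin(3*t)/4 + exp(2*t)*cos(3*t)/2 − (9/4)·I.
Solving for I: (1 + 9/4)·I equals the remaining terms, so I = (4/13)·(3*exp(2*t)*sin(3*t)/4 + exp(2*t)*cos(3*t)/2).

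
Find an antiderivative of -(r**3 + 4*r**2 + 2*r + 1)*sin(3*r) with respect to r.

Use integration by parts with u = r**3 + 4*r**2 + 2*r + 1, dv = -sin(3*r) dr, so v = cos(3*r)/3.
Apply parts 3 times (tabular method): alternate signs, differentiate u down to 0, integrate dv up.

r**3*cos(3*r)/3 - r**2*sin(3*r)/3 + 4*r**2*cos(3*r)/3 - 8*r*sin(3*r)/9 + 4*r*cos(3*r)/9 - 4*sin(3*r)/27 + cos(3*r)/27 + C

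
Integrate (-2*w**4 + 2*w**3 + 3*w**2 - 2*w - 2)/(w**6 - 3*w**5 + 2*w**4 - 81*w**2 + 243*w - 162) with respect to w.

-89*log(w - 3)/216 + 2*log(w - 2)/13 - log(w - 1)/80 + 37*log(w + 3)/432 + 433*log(w**2 + 9)/4680 - 1877*atan(w/3)/7020 + C

Factor the denominator: (w - 3)*(w - 2)*(w - 1)*(w + 3)*(w**2 + 9).
Partial-fraction decomposition: (433*w - 1877)/(2340*(w**2 + 9)) + 37/(432*(w + 3)) - 1/(80*(w - 1)) + 2/(13*(w - 2)) - 89/(216*(w - 3)).
Integrate each term; A/(w−a) gives A·log|w−a|; the (Bw+D)/(w²+p²) term gives a log and an atan.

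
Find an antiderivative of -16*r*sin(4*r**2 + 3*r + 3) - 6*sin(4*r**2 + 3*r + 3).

2*cos(4*r**2 + 3*r + 3) + C

Let u = 4*r**2 + 3*r + 3, so du = (8*r + 3) dr.
Rewriting, the integral becomes -2·∫ sin(u) du = -2·-cos(u).
Substituting back, u = 4*r**2 + 3*r + 3.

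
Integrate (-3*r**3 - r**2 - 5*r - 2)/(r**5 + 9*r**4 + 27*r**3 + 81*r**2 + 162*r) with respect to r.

Factor the denominator: r*(r + 3)*(r + 6)*(r**2 + 9).
Partial-fraction decomposition: -(41*r - 27)/(162*(r**2 + 9)) + 64/(81*(r + 6)) - 85/(162*(r + 3)) - 1/(81*r).
Integrate each term; A/(r−a) gives A·log|r−a|; the (Br+D)/(r²+p²) term gives a log and an atan.

-log(r)/81 - 85*log(r + 3)/162 + 64*log(r + 6)/81 - 41*log(r**2 + 9)/324 + atan(r/3)/18 + C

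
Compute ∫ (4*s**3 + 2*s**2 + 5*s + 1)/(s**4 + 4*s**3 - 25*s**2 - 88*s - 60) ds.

Factor the denominator: (s - 5)*(s + 1)*(s + 2)*(s + 6).
Partial-fraction decomposition: 821/(220*(s + 6)) - 33/(28*(s + 2)) + 1/(5*(s + 1)) + 96/(77*(s - 5)).
Integrate each term: A/(s−a) contributes A·log|s−a|.

96*log(s - 5)/77 + log(s + 1)/5 - 33*log(s + 2)/28 + 821*log(s + 6)/220 + C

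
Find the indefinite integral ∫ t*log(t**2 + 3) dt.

t**2*log(t**2 + 3)/2 - t**2/2 + 3*log(t**2 + 3)/2 + C

Let u = t**2 + 3, so du = (2*t) dt.
The integral becomes (1/2)·∫ log(u) du; integrate by parts with u′=log(u), dv′=du.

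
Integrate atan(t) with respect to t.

Use integration by parts with u = arctan(t), dv = dt.
Then du = 1/(t**2 + 1) dt.

t*atan(t) - log(t**2 + 1)/2 + C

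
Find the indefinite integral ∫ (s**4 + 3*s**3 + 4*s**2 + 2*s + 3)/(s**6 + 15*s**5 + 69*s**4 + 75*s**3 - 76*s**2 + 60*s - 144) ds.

13*log(s - 1)/490 - 123*log(s + 4)/340 + 88735*log(s + 6)/268324 + 211*log(s**2 + 1)/93092 - 45*atan(s)/46546 - 783/(518*s + 3108) + C

Factor the denominator: (s - 1)*(s + 4)*(s + 6)**2*(s**2 + 1).
Partial-fraction decomposition: (211*s - 45)/(46546*(s**2 + 1)) + 88735/(268324*(s + 6)) + 783/(518*(s + 6)**2) - 123/(340*(s + 4)) + 13/(490*(s - 1)).
Integrate each term; A/(s−a) gives A·log|s−a|; the (Bs+D)/(s²+p²) term gives a log and an atan.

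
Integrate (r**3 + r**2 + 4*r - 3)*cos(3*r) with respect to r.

r**3*sin(3*r)/3 + r**2*sin(3*r)/3 + r**2*cos(3*r)/3 + 10*r*sin(3*r)/9 + 2*r*cos(3*r)/9 - 29*sin(3*r)/27 + 10*cos(3*r)/27 + C

Use integration by parts with u = r**3 + r**2 + 4*r - 3, dv = cos(3*r) dr, so v = sin(3*r)/3.
Apply parts 3 times (tabular method): alternate signs, differentiate u down to 0, integrate dv up.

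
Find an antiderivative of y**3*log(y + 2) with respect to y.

Use integration by parts with u = log(y + 2), dv = y**3 dy.
Then du = 1/(y + 2) dy and v = y**4/4.

y**4*log(y + 2)/4 - y**4/16 + y**3/6 - y**2/2 + 2*y - 4*log(y + 2) + C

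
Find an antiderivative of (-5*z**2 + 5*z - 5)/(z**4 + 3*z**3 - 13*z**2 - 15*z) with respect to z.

Factor the denominator: z*(z - 3)*(z + 1)*(z + 5).
Partial-fraction decomposition: 31/(32*(z + 5)) - 15/(16*(z + 1)) - 35/(96*(z - 3)) + 1/(3*z).
Integrate each term: A/(z−a) contributes A·log|z−a|.

log(z)/3 - 35*log(z - 3)/96 - 15*log(z + 1)/16 + 31*log(z + 5)/32 + C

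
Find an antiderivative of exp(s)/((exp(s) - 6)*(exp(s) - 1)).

log(exp(s) - 6)/5 - log(exp(s) - 1)/5 + C

Let u = e^s, du = e^s ds.
The integral becomes ∫ du/((u-1)(u-6)); decompose into partial fractions.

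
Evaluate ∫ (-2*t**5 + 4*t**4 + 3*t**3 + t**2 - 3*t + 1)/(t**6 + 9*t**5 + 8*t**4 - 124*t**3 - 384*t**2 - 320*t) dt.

Factor the denominator: t*(t - 4)*(t + 2)**2*(t + 4)*(t + 5).
Partial-fraction decomposition: -8416/(405*(t + 5)) + 2909/(128*(t + 4)) - 1669/(432*(t + 2)) + 115/(72*(t + 2)**2) - 827/(10368*(t - 4)) - 1/(320*t).
Integrate each term; A/(t−a) gives A·log|t−a|; A/(t−a)² gives −A/(t−a).

-log(t)/320 - 827*log(t - 4)/10368 - 1669*log(t + 2)/432 + 2909*log(t + 4)/128 - 8416*log(t + 5)/405 - 115/(72*t + 144) + C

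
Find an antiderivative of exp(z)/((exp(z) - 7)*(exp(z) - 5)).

log(exp(z) - 7)/2 - log(exp(z) - 5)/2 + C

Let u = e^z, du = e^z dz.
The integral becomes ∫ du/((u-7)(u-5)); decompose into partial fractions.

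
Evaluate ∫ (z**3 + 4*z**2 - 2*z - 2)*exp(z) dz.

Use integration by parts with u = z**3 + 4*z**2 - 2*z - 2, dv = exp(z) dz, so v = exp(z).
Apply parts 3 times (tabular method): alternate signs, differentiate u down to 0, integrate dv up.

(z**3 + z**2 - 4*z + 2)*exp(z) + C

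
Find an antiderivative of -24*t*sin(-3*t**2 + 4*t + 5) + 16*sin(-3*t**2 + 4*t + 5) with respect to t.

-4*cos(-3*t**2 + 4*t + 5) + C

Let u = 3*t**2 - 4*t - 5, so du = (6*t - 4) dt.
Rewriting, the integral becomes 4·∫ sin(u) du = 4·-cos(u).
Substituting back, u = 3*t**2 - 4*t - 5.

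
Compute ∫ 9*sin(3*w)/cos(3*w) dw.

-3*log(cos(3*w)) + C

Let u = cos(3*w), so du = (-3*sin(3*w)) dw.
Rewriting, the integral becomes -3·∫ 1/u du = -3·log(u).
Substituting back, u = cos(3*w).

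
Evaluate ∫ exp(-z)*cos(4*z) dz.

Let I denote the integral. Integrate by parts with u = cos(4*z), dv = exp(-z) dz, so v = -exp(-z): I = -exp(-z)*cos(4*z) − 4·∫ exp(-z)*sin(4*z) dz.
Apply parts again with u = sin(4*z), dv = exp(-z) dz: ∫ exp(-z)*sin(4*z) dz = -exp(-z)*sin(4*z) + 4·I. Substituting back brings back I: I = 4*exp(-z)*sin(4*z) - exp(-z)*cos(4*z) − 16·I.
Solving for I: (1 + 16)·I equals the remaining terms, so I = (1/17)·(4*exp(-z)*sin(4*z) - exp(-z)*cos(4*z)).

4*exp(-z)*sin(4*z)/17 - exp(-z)*cos(4*z)/17 + C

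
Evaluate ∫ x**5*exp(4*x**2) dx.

Let u = x², du = 2x dx; rewrite as (1/2)∫ u^2·exp(4u) du.
Now integrate by parts 2 times.

(8*x**4 - 4*x**2 + 1)*exp(4*x**2)/64 + C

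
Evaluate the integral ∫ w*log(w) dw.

Use integration by parts with u = log(w), dv = w dw.
Then du = 1/w dw and v = w**2/2.

w**2*log(w)/2 - w**2/4 + C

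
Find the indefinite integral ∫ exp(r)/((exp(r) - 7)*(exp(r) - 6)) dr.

Let u = e^r, du = e^r dr.
The integral becomes ∫ du/((u-6)(u-7)); decompose into partial fractions.

log(exp(r) - 7) - log(exp(r) - 6) + C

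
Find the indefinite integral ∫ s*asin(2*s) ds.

Use integration by parts with u = arcsin(2*s), dv = s ds.
Then du = 2/sqrt(-4*s**2 + 1) ds.

s**2*asin(2*s)/2 + s*sqrt(-4*s**2 + 1)/8 - asin(2*s)/16 + C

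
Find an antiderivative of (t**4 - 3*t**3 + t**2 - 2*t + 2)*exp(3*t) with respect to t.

(27*t**4 - 117*t**3 + 144*t**2 - 150*t + 104)*exp(3*t)/81 + C

Use integration by parts with u = t**4 - 3*t**3 + t**2 - 2*t + 2, dv = exp(3*t) dt, so v = exp(3*t)/3.
Apply parts 4 times (tabular method): alternate signs, differentiate u down to 0, integrate dv up.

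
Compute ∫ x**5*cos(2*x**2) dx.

Let u = x², du = 2x dx; rewrite as (1/2)∫ u^2·cos(2u) du.
Now integrate by parts 2 times.

x**4*sin(2*x**2)/4 + x**2*cos(2*x**2)/4 - sin(2*x**2)/8 + C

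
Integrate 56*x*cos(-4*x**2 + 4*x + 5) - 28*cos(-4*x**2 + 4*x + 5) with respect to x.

Let u = 4*x**2 - 4*x - 5, so du = (8*x - 4) dx.
Rewriting, the integral becomes 7·∫ cos(u) du = 7·sin(u).
Substituting back, u = 4*x**2 - 4*x - 5.

-7*sin(-4*x**2 + 4*x + 5) + C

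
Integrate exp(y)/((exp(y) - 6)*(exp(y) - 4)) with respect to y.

log(exp(y) - 6)/2 - log(exp(y) - 4)/2 + C

Let u = e^y, du = e^y dy.
The integral becomes ∫ du/((u-6)(u-4)); decompose into partial fractions.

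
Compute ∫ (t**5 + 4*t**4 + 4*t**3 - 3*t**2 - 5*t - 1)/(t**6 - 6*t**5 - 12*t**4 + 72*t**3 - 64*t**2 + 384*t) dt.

Factor the denominator: t*(t - 6)*(t - 4)*(t + 4)*(t**2 + 4).
Partial-fraction decomposition: -(47*t - 18)/(320*(t**2 + 4)) + 57/(1280*(t + 4)) - 447/(256*(t - 4)) + 2737/(960*(t - 6)) - 1/(384*t).
Integrate each term; A/(t−a) gives A·log|t−a|; the (Bt+D)/(t²+p²) term gives a log and an atan.

-log(t)/384 + 2737*log(t - 6)/960 - 447*log(t - 4)/256 + 57*log(t + 4)/1280 - 47*log(t**2 + 4)/640 + 9*atan(t/2)/320 + C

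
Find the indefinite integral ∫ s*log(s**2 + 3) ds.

s**2*log(s**2 + 3)/2 - s**2/2 + 3*log(s**2 + 3)/2 + C

Let u = s**2 + 3, so du = (2*s) ds.
The integral becomes (1/2)·∫ log(u) du; integrate by parts with u′=log(u), dv′=du.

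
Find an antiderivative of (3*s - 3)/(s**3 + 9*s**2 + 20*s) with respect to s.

Factor the denominator: s*(s + 4)*(s + 5).
Partial-fraction decomposition: -18/(5*(s + 5)) + 15/(4*(s + 4)) - 3/(20*s).
Integrate each term: A/(s−a) contributes A·log|s−a|.

-3*log(s)/20 + 15*log(s + 4)/4 - 18*log(s + 5)/5 + C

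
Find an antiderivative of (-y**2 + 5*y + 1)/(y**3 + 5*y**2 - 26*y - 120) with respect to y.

Factor the denominator: (y - 5)*(y + 4)*(y + 6).
Partial-fraction decomposition: -65/(22*(y + 6)) + 35/(18*(y + 4)) + 1/(99*(y - 5)).
Integrate each term: A/(y−a) contributes A·log|y−a|.

log(y - 5)/99 + 35*log(y + 4)/18 - 65*log(y + 6)/22 + C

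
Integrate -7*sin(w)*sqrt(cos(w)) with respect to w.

14*cos(w)**(3/2)/3 + C

Let u = cos(w), so du = (-sin(w)) dw.
Rewriting, the integral becomes 7·∫ √u du = 7·(2/3)u^(3/2).
Substituting back, u = cos(w).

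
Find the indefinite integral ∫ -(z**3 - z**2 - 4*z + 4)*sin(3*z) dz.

z**3*cos(3*z)/3 - z**2*sin(3*z)/3 - z**2*cos(3*z)/3 + 2*z*sin(3*z)/9 - 14*z*cos(3*z)/9 + 14*sin(3*z)/27 + 38*cos(3*z)/27 + C

Use integration by parts with u = z**3 - z**2 - 4*z + 4, dv = -sin(3*z) dz, so v = cos(3*z)/3.
Apply parts 3 times (tabular method): alternate signs, differentiate u down to 0, integrate dv up.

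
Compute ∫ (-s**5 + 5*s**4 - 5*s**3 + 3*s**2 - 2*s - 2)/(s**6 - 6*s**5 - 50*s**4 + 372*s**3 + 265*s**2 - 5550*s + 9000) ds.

Factor the denominator: (s - 5)**2*(s - 4)*(s - 3)*(s + 5)*(s + 6).
Partial-fraction decomposition: -7727/(5445*(s + 6)) + 3479/(3600*(s + 5)) - 23/(144*(s - 3)) - 13/(45*(s - 4)) - 597/(6050*(s - 5)) - 281/(110*(s - 5)**2).
Integrate each term; A/(s−a) gives A·log|s−a|; A/(s−a)² gives −A/(s−a).

-597*log(s - 5)/6050 - 13*log(s - 4)/45 - 23*log(s - 3)/144 + 3479*log(s + 5)/3600 - 7727*log(s + 6)/5445 + 281/(110*s - 550) + C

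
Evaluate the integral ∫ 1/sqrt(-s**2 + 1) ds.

asin(s) + C

Substitute s = sin(θ), so ds = cos(θ) dθ and the radical becomes sqrt(-s**2 + 1) = cos(θ) by the Pythagorean identity.
Integrate the resulting trig expression in θ, then back-substitute θ = asin(s), sin(θ) = s, cos(θ) = sqrt(-s**2 + 1) (absorbing any constant into C).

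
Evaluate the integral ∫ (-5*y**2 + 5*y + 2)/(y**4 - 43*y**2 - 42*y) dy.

Factor the denominator: y*(y - 7)*(y + 1)*(y + 6).
Partial-fraction decomposition: 8/(15*(y + 6)) - 1/(5*(y + 1)) - 2/(7*(y - 7)) - 1/(21*y).
Integrate each term: A/(y−a) contributes A·log|y−a|.

-log(y)/21 - 2*log(y - 7)/7 - log(y + 1)/5 + 8*log(y + 6)/15 + C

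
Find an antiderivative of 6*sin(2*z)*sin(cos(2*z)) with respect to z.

3*cos(cos(2*z)) + C

Let u = cos(2*z), so du = (-2*sin(2*z)) dz.
Rewriting, the integral becomes -3·∫ sin(u) du = -3·-cos(u).
Substituting back, u = cos(2*z).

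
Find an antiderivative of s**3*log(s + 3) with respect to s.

s**4*log(s + 3)/4 - s**4/16 + s**3/4 - 9*s**2/8 + 27*s/4 - 81*log(s + 3)/4 + C

Use integration by parts with u = log(s + 3), dv = s**3 ds.
Then du = 1/(s + 3) ds and v = s**4/4.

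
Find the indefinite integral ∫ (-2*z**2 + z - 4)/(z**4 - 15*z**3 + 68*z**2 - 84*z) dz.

log(z)/21 - 19*log(z - 7)/7 + 35*log(z - 6)/12 - log(z - 2)/4 + C

Factor the denominator: z*(z - 7)*(z - 6)*(z - 2).
Partial-fraction decomposition: -1/(4*(z - 2)) + 35/(12*(z - 6)) - 19/(7*(z - 7)) + 1/(21*z).
Integrate each term: A/(z−a) contributes A·log|z−a|.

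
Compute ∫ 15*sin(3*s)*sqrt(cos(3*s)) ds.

-10*cos(3*s)**(3/2)/3 + C

Let u = cos(3*s), so du = (-3*sin(3*s)) ds.
Rewriting, the integral becomes -5·∫ √u du = -5·(2/3)u^(3/2).
Substituting back, u = cos(3*s).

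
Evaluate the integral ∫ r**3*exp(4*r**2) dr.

(4*r**2 - 1)*exp(4*r**2)/32 + C

Let u = r², du = 2r dr; rewrite as (1/2)∫ u^1·exp(4u) du.
Now integrate by parts 1 time.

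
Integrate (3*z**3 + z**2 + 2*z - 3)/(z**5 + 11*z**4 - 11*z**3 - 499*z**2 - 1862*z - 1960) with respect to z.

11*log(z - 7)/168 + log(z + 2)/10 - 17*log(z + 4)/6 + 121*log(z + 5)/24 - 997*log(z + 7)/420 + C

Factor the denominator: (z - 7)*(z + 2)*(z + 4)*(z + 5)*(z + 7).
Partial-fraction decomposition: -997/(420*(z + 7)) + 121/(24*(z + 5)) - 17/(6*(z + 4)) + 1/(10*(z + 2)) + 11/(168*(z - 7)).
Integrate each term: A/(z−a) contributes A·log|z−a|.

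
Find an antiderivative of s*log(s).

Use integration by parts with u = log(s), dv = s ds.
Then du = 1/s ds and v = s**2/2.

s**2*log(s)/2 - s**2/4 + C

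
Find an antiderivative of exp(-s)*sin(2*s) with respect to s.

-exp(-s)*sin(2*s)/5 - 2*exp(-s)*cos(2*s)/5 + C

Let I denote the integral. Integrate by parts with u = sin(2*s), dv = exp(-s) ds, so v = -exp(-s): I = -exp(-s)*sin(2*s) + 2·∫ exp(-s)*cos(2*s) ds.
Apply parts again with u = cos(2*s), dv = exp(-s) ds: ∫ exp(-s)*cos(2*s) ds = -exp(-s)*cos(2*s) − 2·I. Substituting back brings back I: I = -exp(-s)*sin(2*s) - 2*exp(-s)*cos(2*s) − 4·I.
Solving for I: (1 + 4)·I equals the remaining terms, so I = (1/5)·(-exp(-s)*sin(2*s) - 2*exp(-s)*cos(2*s)).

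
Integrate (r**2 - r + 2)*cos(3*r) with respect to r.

r**2*sin(3*r)/3 - r*sin(3*r)/3 + 2*r*cos(3*r)/9 + 16*sin(3*r)/27 - cos(3*r)/9 + C

Use integration by parts with u = r**2 - r + 2, dv = cos(3*r) dr, so v = sin(3*r)/3.
Apply parts 2 times (tabular method): alternate signs, differentiate u down to 0, integrate dv up.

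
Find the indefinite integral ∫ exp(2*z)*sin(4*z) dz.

exp(2*z)*sin(4*z)/10 - exp(2*z)*cos(4*z)/5 + C

Let I denote the integral. Integrate by parts with u = sin(4*z), dv = exp(2*z) dz, so v = exp(2*z)/2: I = exp(2*z)*sin(4*z)/2 − 2·∫ exp(2*z)*cos(4*z) dz.
Apply parts again with u = cos(4*z), dv = exp(2*z) dz: ∫ exp(2*z)*cos(4*z) dz = exp(2*z)*cos(4*z)/2 + 2·I. Substituting back brings back I: I = exp(2*z)*sin(4*z)/2 - exp(2*z)*cos(4*z) − 4·I.
Solving for I: (1 + 4)·I equals the remaining terms, so I = (1/5)·(exp(2*z)*sin(4*z)/2 - exp(2*z)*cos(4*z)).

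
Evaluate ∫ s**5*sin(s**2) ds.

Let u = s², du = 2s ds; rewrite as (1/2)∫ u^2·sin(1u) du.
Now integrate by parts 2 times.

-s**4*cos(s**2)/2 + s**2*sin(s**2) + cos(s**2) + C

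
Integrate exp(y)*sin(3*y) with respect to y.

exp(y)*sin(3*y)/10 - 3*exp(y)*cos(3*y)/10 + C

Let I denote the integral. Integrate by parts with u = sin(3*y), dv = exp(y) dy, so v = exp(y): I = exp(y)*sin(3*y) − 3·∫ exp(y)*cos(3*y) dy.
Apply parts again with u = cos(3*y), dv = exp(y) dy: ∫ exp(y)*cos(3*y) dy = exp(y)*cos(3*y) + 3·I. Substituting back brings back I: I = exp(y)*sin(3*y) - 3*exp(y)*cos(3*y) − 9·I.
Solving for I: (1 + 9)·I equals the remaining terms, so I = (1/10)·(exp(y)*sin(3*y) - 3*exp(y)*cos(3*y)).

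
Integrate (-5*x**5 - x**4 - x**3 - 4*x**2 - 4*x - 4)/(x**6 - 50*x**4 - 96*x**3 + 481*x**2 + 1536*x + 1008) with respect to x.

-87007*log(x - 7)/26400 + 1381*log(x - 4)/1470 + log(x + 1)/480 + 77537*log(x + 3)/4900 - 1219*log(x + 4)/66 + 1133/(140*x + 420) + C

Factor the denominator: (x - 7)*(x - 4)*(x + 1)*(x + 3)**2*(x + 4).
Partial-fraction decomposition: -1219/(66*(x + 4)) + 77537/(4900*(x + 3)) - 1133/(140*(x + 3)**2) + 1/(480*(x + 1)) + 1381/(1470*(x - 4)) - 87007/(26400*(x - 7)).
Integrate each term; A/(x−a) gives A·log|x−a|; A/(x−a)² gives −A/(x−a).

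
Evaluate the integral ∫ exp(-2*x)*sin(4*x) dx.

Let I denote the integral. Integrate by parts with u = sin(4*x), dv = exp(-2*x) dx, so v = -exp(-2*x)/2: I = -exp(-2*x)*sin(4*x)/2 + 2·∫ exp(-2*x)*cos(4*x) dx.
Apply parts again with u = cos(4*x), dv = exp(-2*x) dx: ∫ exp(-2*x)*cos(4*x) dx = -exp(-2*x)*cos(4*x)/2 − 2·I. Substituting back brings back I: I = -exp(-2*x)*sin(4*x)/2 - exp(-2*x)*cos(4*x) − 4·I.
Solving for I: (1 + 4)·I equals the remaining terms, so I = (1/5)·(-exp(-2*x)*sin(4*x)/2 - exp(-2*x)*cos(4*x)).

-exp(-2*x)*sin(4*x)/10 - exp(-2*x)*cos(4*x)/5 + C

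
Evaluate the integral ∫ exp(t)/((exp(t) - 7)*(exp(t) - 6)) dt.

log(exp(t) - 7) - log(exp(t) - 6) + C

Let u = e^t, du = e^t dt.
The integral becomes ∫ du/((u-7)(u-6)); decompose into partial fractions.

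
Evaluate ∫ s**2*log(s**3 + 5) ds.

s**3*log(s**3 + 5)/3 - s**3/3 + 5*log(s**3 + 5)/3 + C

Let u = s**3 + 5, so du = (3*s**2) ds.
The integral becomes (1/3)·∫ log(u) du; integrate by parts with u′=log(u), dv′=du.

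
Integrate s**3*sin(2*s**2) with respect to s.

Let u = s², du = 2s ds; rewrite as (1/2)∫ u^1·sin(2u) du.
Now integrate by parts 1 time.

-s**2*cos(2*s**2)/4 + sin(2*s**2)/8 + C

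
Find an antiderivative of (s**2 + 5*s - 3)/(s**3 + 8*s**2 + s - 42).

11*log(s - 2)/45 + 9*log(s + 3)/20 + 11*log(s + 7)/36 + C

Factor the denominator: (s - 2)*(s + 3)*(s + 7).
Partial-fraction decomposition: 11/(36*(s + 7)) + 9/(20*(s + 3)) + 11/(45*(s - 2)).
Integrate each term: A/(s−a) contributes A·log|s−a|.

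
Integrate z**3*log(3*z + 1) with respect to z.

Use integration by parts with u = log(3*z + 1), dv = z**3 dz.
Then du = 3/(3*z + 1) dz and v = z**4/4.

z**4*log(3*z + 1)/4 - z**4/16 + z**3/36 - z**2/72 + z/108 - log(3*z + 1)/324 + C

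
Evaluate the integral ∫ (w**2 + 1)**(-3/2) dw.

Substitute w = tan(θ), so dw = sec(θ)^2 dθ and the radical becomes sqrt(w**2 + 1) = sec(θ) by the Pythagorean identity.
Integrate the resulting trig expression in θ, then back-substitute tan(θ) = w, sec(θ) = sqrt(w**2 + 1) (absorbing any constant into C).

w/sqrt(w**2 + 1) + C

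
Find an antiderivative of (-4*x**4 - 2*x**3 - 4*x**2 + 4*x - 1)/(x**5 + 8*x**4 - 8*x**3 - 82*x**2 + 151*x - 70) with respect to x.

-89*log(x - 2)/63 + 743*log(x - 1)/1152 + 2371*log(x + 5)/504 - 9143*log(x + 7)/1152 - 7/(48*x - 48) + C

Factor the denominator: (x - 2)*(x - 1)**2*(x + 5)*(x + 7).
Partial-fraction decomposition: -9143/(1152*(x + 7)) + 2371/(504*(x + 5)) + 743/(1152*(x - 1)) + 7/(48*(x - 1)**2) - 89/(63*(x - 2)).
Integrate each term; A/(x−a) gives A·log|x−a|; A/(x−a)² gives −A/(x−a).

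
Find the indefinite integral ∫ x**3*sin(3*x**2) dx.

-x**2*cos(3*x**2)/6 + sin(3*x**2)/18 + C

Let u = x², du = 2x dx; rewrite as (1/2)∫ u^1·sin(3u) du.
Now integrate by parts 1 time.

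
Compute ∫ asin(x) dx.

Use integration by parts with u = arcsin(x), dv = dx.
Then du = 1/sqrt(-x**2 + 1) dx.

x*asin(x) + sqrt(-x**2 + 1) + C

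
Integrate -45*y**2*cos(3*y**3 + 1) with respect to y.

Let u = 3*y**3 + 1, so du = (9*y**2) dy.
Rewriting, the integral becomes -5·∫ cos(u) du = -5·sin(u).
Substituting back, u = 3*y**3 + 1.

-5*sin(3*y**3 + 1) + C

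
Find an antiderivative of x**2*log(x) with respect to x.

x**3*log(x)/3 - x**3/9 + C

Use integration by parts with u = log(x), dv = x**2 dx.
Then du = 1/x dx and v = x**3/3.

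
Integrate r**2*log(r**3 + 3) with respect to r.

r**3*log(r**3 + 3)/3 - r**3/3 + log(r**3 + 3) + C

Let u = r**3 + 3, so du = (3*r**2) dr.
The integral becomes (1/3)·∫ log(u) du; integrate by parts with u′=log(u), dv′=du.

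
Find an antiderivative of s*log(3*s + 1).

Use integration by parts with u = log(3*s + 1), dv = s ds.
Then du = 3/(3*s + 1) ds and v = s**2/2.

s**2*log(3*s + 1)/2 - s**2/4 + s/6 - log(3*s + 1)/18 + C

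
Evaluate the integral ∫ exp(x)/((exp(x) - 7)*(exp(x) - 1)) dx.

Let u = e^x, du = e^x dx.
The integral becomes ∫ du/((u-7)(u-1)); decompose into partial fractions.

log(exp(x) - 7)/6 - log(exp(x) - 1)/6 + C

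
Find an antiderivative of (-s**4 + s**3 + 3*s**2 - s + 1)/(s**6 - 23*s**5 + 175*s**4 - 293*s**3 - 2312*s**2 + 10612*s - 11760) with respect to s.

Factor the denominator: (s - 7)**2*(s - 6)*(s - 5)*(s - 2)*(s + 4).
Partial-fraction decomposition: 89/(21780*(s + 4)) + 1/(600*(s - 2)) + 143/(36*(s - 5)) - 977/(40*(s - 6)) + 247409/(12100*(s - 7)) - 1917/(110*(s - 7)**2).
Integrate each term; A/(s−a) gives A·log|s−a|; A/(s−a)² gives −A/(s−a).

247409*log(s - 7)/12100 - 977*log(s - 6)/40 + 143*log(s - 5)/36 + log(s - 2)/600 + 89*log(s + 4)/21780 + 1917/(110*s - 770) + C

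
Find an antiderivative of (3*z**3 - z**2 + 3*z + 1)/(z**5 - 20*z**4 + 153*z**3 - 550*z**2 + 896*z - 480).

Factor the denominator: (z - 6)*(z - 5)*(z - 4)**2*(z - 1).
Partial-fraction decomposition: 1/(30*(z - 1)) + 719/(12*(z - 4)) + 63/(2*(z - 4)**2) - 183/(2*(z - 5)) + 631/(20*(z - 6)).
Integrate each term; A/(z−a) gives A·log|z−a|; A/(z−a)² gives −A/(z−a).

631*log(z - 6)/20 - 183*log(z - 5)/2 + 719*log(z - 4)/12 + log(z - 1)/30 - 63/(2*z - 8) + C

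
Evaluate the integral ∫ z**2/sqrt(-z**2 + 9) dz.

Substitute z = 3·sin(θ), so dz = 3·cos(θ) dθ and the radical becomes sqrt(-z**2 + 9) = 3·cos(θ) by the Pythagorean identity.
Integrate the resulting trig expression in θ, then back-substitute θ = asin(z/3), sin(θ) = z/3, cos(θ) = sqrt(-z**2 + 9)/3 (absorbing any constant into C).

-z*sqrt(-z**2 + 9)/2 + 9*asin(z/3)/2 + C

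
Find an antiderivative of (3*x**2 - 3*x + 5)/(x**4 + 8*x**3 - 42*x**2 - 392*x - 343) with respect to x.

131*log(x - 7)/1568 - 11*log(x + 1)/288 - 20*log(x + 7)/441 - 173/(84*x + 588) + C

Factor the denominator: (x - 7)*(x + 1)*(x + 7)**2.
Partial-fraction decomposition: -20/(441*(x + 7)) + 173/(84*(x + 7)**2) - 11/(288*(x + 1)) + 131/(1568*(x - 7)).
Integrate each term; A/(x−a) gives A·log|x−a|; A/(x−a)² gives −A/(x−a).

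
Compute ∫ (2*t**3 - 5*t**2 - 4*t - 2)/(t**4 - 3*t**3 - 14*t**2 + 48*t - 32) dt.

5*log(t - 4)/8 + 7*log(t - 2)/6 - 3*log(t - 1)/5 + 97*log(t + 4)/120 + C

Factor the denominator: (t - 4)*(t - 2)*(t - 1)*(t + 4).
Partial-fraction decomposition: 97/(120*(t + 4)) - 3/(5*(t - 1)) + 7/(6*(t - 2)) + 5/(8*(t - 4)).
Integrate each term: A/(t−a) contributes A·log|t−a|.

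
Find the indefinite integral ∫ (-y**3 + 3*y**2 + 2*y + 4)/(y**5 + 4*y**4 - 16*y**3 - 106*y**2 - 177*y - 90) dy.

-3*log(y - 5)/224 - log(y + 1)/4 + 20*log(y + 2)/7 - 83*log(y + 3)/32 + 13/(4*y + 12) + C

Factor the denominator: (y - 5)*(y + 1)*(y + 2)*(y + 3)**2.
Partial-fraction decomposition: -83/(32*(y + 3)) - 13/(4*(y + 3)**2) + 20/(7*(y + 2)) - 1/(4*(y + 1)) - 3/(224*(y - 5)).
Integrate each term; A/(y−a) gives A·log|y−a|; A/(y−a)² gives −A/(y−a).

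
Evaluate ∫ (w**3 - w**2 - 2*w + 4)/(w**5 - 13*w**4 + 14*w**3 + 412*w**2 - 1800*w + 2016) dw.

284*log(w - 7)/195 - 43*log(w - 6)/24 + 11*log(w - 4)/30 - log(w - 2)/80 - 59*log(w + 6)/3120 + C

Factor the denominator: (w - 7)*(w - 6)*(w - 4)*(w - 2)*(w + 6).
Partial-fraction decomposition: -59/(3120*(w + 6)) - 1/(80*(w - 2)) + 11/(30*(w - 4)) - 43/(24*(w - 6)) + 284/(195*(w - 7)).
Integrate each term: A/(w−a) contributes A·log|w−a|.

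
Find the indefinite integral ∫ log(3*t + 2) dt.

Use integration by parts with u = log(3*t + 2), dv = dt.
Then du = 3/(3*t + 2) dt and v = t.

t*log(3*t + 2) - t + 2*log(3*t + 2)/3 + C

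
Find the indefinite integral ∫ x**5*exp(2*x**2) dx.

(2*x**4 - 2*x**2 + 1)*exp(2*x**2)/8 + C

Let u = x², du = 2x dx; rewrite as (1/2)∫ u^2·exp(2u) du.
Now integrate by parts 2 times.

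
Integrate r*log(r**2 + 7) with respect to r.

Let u = r**2 + 7, so du = (2*r) dr.
The integral becomes (1/2)·∫ log(u) du; integrate by parts with u′=log(u), dv′=du.

r**2*log(r**2 + 7)/2 - r**2/2 + 7*log(r**2 + 7)/2 + C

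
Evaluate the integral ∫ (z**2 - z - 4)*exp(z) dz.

Use integration by parts with u = z**2 - z - 4, dv = exp(z) dz, so v = exp(z).
Apply parts 2 times (tabular method): alternate signs, differentiate u down to 0, integrate dv up.

(z**2 - 3*z - 1)*exp(z) + C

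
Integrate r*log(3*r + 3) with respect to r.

Use integration by parts with u = log(3*r + 3), dv = r dr.
Then du = 3/(3*r + 3) dr and v = r**2/2.

r**2*log(3*r + 3)/2 - r**2/4 + r/2 - log(r + 1)/2 + C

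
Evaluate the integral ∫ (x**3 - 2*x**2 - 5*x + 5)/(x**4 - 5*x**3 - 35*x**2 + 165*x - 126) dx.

215*log(x - 7)/312 + log(x - 3)/72 - log(x - 1)/84 + 253*log(x + 6)/819 + C

Factor the denominator: (x - 7)*(x - 3)*(x - 1)*(x + 6).
Partial-fraction decomposition: 253/(819*(x + 6)) - 1/(84*(x - 1)) + 1/(72*(x - 3)) + 215/(312*(x - 7)).
Integrate each term: A/(x−a) contributes A·log|x−a|.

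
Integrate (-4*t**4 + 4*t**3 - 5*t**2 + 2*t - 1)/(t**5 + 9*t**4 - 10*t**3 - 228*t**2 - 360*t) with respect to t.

Factor the denominator: t*(t - 5)*(t + 2)*(t + 6)**2.
Partial-fraction decomposition: -103253/(34848*(t + 6)) + 6241/(264*(t + 6)**2) - 121/(224*(t + 2)) - 2116/(4235*(t - 5)) + 1/(360*t).
Integrate each term; A/(t−a) gives A·log|t−a|; A/(t−a)² gives −A/(t−a).

log(t)/360 - 2116*log(t - 5)/4235 - 121*log(t + 2)/224 - 103253*log(t + 6)/34848 - 6241/(264*t + 1584) + C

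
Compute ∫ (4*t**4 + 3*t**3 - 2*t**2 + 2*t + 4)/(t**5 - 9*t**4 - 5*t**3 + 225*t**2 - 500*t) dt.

Factor the denominator: t*(t - 5)**2*(t - 4)*(t + 5).
Partial-fraction decomposition: 2069/(4500*(t + 5)) + 299/(9*(t - 4)) - 14837/(500*(t - 5)) + 2839/(50*(t - 5)**2) - 1/(125*t).
Integrate each term; A/(t−a) gives A·log|t−a|; A/(t−a)² gives −A/(t−a).

-log(t)/125 - 14837*log(t - 5)/500 + 299*log(t - 4)/9 + 2069*log(t + 5)/4500 - 2839/(50*t - 250) + C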